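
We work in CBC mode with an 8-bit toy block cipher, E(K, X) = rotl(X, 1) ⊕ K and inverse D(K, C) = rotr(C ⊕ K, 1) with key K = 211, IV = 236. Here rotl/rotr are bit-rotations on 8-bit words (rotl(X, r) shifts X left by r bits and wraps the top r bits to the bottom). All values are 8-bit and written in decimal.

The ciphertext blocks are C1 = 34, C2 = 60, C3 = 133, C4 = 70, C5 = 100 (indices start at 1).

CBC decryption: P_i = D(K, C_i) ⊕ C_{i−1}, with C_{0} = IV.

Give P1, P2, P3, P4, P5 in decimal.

P1 = 20, P2 = 213, P3 = 23, P4 = 79, P5 = 157

P1: D(K, 34) = 248; 248 ⊕ 236 = 20.
P2: D(K, 60) = 247; 247 ⊕ 34 = 213.
P3: D(K, 133) = 43; 43 ⊕ 60 = 23.
P4: D(K, 70) = 202; 202 ⊕ 133 = 79.
P5: D(K, 100) = 219; 219 ⊕ 70 = 157.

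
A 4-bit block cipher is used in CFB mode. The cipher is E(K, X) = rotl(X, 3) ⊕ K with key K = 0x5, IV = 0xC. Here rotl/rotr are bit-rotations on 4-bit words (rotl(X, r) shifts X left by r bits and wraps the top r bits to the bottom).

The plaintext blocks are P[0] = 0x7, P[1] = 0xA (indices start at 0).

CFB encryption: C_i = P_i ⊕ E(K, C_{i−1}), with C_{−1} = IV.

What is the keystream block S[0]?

C[0]: E(K, 0xC) = 0x3; 0x7 ⊕ 0x3 = 0x4.
So S[0] = 0x3.

0x3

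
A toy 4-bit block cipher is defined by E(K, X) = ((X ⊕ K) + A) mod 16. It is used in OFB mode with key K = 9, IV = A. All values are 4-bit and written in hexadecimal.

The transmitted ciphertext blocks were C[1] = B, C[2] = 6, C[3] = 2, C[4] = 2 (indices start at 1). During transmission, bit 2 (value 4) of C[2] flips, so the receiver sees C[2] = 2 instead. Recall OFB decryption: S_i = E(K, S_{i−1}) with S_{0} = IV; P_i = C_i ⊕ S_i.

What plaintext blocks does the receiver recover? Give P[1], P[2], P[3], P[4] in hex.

P[1] = 6, P[2] = C, P[3] = 3, P[4] = 0

Only C[2] changed, to 2. In OFB, a change in C_i flips the same bit in P_i only; the keystream is unaffected. Decrypting the received ciphertext:
P[1]: S = E(K, A) = D; B ⊕ D = 6.
P[2]: S = E(K, D) = E; 2 ⊕ E = C.
P[3]: S = E(K, E) = 1; 2 ⊕ 1 = 3.
P[4]: S = E(K, 1) = 2; 2 ⊕ 2 = 0.
Blocks that differ from the original plaintext: P[2].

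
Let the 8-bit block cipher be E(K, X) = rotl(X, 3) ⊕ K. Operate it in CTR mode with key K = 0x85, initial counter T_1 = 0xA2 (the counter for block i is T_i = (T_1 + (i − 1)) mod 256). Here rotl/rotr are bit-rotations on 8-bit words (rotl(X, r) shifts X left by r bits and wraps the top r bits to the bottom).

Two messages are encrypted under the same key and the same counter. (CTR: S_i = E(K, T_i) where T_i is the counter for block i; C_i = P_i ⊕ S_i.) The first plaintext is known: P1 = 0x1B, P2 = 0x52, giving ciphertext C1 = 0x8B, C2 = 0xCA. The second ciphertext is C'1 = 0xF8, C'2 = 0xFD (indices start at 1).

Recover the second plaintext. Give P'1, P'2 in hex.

P'1 = 0x68, P'2 = 0x65

In CTR with a reused counter, both messages share the same keystream S_i, so C_i ⊕ C'_i = P_i ⊕ P'_i and thus P'_i = P_i ⊕ C_i ⊕ C'_i.
P'1: 0x1B ⊕ 0x8B ⊕ 0xF8 = 0x68.
P'2: 0x52 ⊕ 0xCA ⊕ 0xFD = 0x65.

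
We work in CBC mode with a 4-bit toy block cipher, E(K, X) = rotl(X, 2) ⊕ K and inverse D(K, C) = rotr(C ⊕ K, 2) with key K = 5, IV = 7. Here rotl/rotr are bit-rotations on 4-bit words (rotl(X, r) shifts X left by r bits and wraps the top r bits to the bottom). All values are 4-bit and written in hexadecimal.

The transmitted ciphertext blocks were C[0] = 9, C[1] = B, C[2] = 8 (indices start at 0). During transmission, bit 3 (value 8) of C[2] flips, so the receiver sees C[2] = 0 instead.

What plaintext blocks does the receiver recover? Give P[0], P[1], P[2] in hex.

P[0] = 4, P[1] = 2, P[2] = E

CBC decryption: P_i = D(K, C_i) ⊕ C_{i−1}, with C_{−1} = IV.
Only C[2] changed, to 0. In CBC, a change in C_i garbles P_i and flips the same bit in P_{i+1}. Decrypting the received ciphertext:
P[0]: D(K, 9) = 3; 3 ⊕ 7 = 4.
P[1]: D(K, B) = B; B ⊕ 9 = 2.
P[2]: D(K, 0) = 5; 5 ⊕ B = E.
Blocks that differ from the original plaintext: P[2].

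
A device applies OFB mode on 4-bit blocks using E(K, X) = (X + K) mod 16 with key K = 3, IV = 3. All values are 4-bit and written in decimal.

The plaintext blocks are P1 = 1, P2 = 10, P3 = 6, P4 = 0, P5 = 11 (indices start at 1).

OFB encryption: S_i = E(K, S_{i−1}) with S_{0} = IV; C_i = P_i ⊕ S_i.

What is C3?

C3 = 10

C1: S = E(K, 3) = 6; 1 ⊕ 6 = 7.
C2: S = E(K, 6) = 9; 10 ⊕ 9 = 3.
C3: S = E(K, 9) = 12; 6 ⊕ 12 = 10.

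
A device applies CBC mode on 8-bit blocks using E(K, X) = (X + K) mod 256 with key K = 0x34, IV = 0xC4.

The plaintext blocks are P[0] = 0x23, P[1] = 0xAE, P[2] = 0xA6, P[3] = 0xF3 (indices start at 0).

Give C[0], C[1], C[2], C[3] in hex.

CBC encryption: C_i = E(K, P_i ⊕ C_{i−1}), with C_{−1} = IV.
C[0]: P[0] ⊕ 0xC4 = 0xE7; E(K, 0xE7) = 0x1B.
C[1]: P[1] ⊕ 0x1B = 0xB5; E(K, 0xB5) = 0xE9.
C[2]: P[2] ⊕ 0xE9 = 0x4F; E(K, 0x4F) = 0x83.
C[3]: P[3] ⊕ 0x83 = 0x70; E(K, 0x70) = 0xA4.

C[0] = 0x1B, C[1] = 0xE9, C[2] = 0x83, C[3] = 0xA4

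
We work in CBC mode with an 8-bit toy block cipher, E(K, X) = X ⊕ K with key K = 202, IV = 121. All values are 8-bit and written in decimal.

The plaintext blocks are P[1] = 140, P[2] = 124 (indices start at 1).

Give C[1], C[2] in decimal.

C[1] = 63, C[2] = 137

CBC encryption: C_i = E(K, P_i ⊕ C_{i−1}), with C_{0} = IV.
C[1]: P[1] ⊕ 121 = 245; E(K, 245) = 63.
C[2]: P[2] ⊕ 63 = 67; E(K, 67) = 137.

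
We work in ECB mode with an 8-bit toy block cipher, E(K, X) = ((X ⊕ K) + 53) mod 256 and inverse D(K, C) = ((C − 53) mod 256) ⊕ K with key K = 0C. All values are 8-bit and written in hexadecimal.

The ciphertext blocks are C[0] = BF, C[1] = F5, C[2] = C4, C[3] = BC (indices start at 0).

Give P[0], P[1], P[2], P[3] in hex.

P[0] = 60, P[1] = AE, P[2] = 7D, P[3] = 65

ECB decryption: P_i = D(K, C_i).
P[0]: D(K, BF) = 60.
P[1]: D(K, F5) = AE.
P[2]: D(K, C4) = 7D.
P[3]: D(K, BC) = 65.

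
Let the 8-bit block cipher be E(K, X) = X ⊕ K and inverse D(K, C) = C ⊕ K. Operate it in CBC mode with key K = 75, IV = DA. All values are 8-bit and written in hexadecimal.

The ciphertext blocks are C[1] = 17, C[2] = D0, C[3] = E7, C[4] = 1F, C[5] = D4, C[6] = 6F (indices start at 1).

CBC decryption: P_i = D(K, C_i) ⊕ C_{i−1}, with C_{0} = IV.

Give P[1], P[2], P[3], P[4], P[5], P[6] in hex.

P[1]: D(K, 17) = 62; 62 ⊕ DA = B8.
P[2]: D(K, D0) = A5; A5 ⊕ 17 = B2.
P[3]: D(K, E7) = 92; 92 ⊕ D0 = 42.
P[4]: D(K, 1F) = 6A; 6A ⊕ E7 = 8D.
P[5]: D(K, D4) = A1; A1 ⊕ 1F = BE.
P[6]: D(K, 6F) = 1A; 1A ⊕ D4 = CE.

P[1] = B8, P[2] = B2, P[3] = 42, P[4] = 8D, P[5] = BE, P[6] = CE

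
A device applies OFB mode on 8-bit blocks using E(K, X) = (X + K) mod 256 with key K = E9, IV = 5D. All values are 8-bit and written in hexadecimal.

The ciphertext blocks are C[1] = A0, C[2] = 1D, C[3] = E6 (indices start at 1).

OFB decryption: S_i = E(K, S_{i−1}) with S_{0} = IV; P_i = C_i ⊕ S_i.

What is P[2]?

P[2] = 32

P[1]: S = E(K, 5D) = 46; A0 ⊕ 46 = E6.
P[2]: S = E(K, 46) = 2F; 1D ⊕ 2F = 32.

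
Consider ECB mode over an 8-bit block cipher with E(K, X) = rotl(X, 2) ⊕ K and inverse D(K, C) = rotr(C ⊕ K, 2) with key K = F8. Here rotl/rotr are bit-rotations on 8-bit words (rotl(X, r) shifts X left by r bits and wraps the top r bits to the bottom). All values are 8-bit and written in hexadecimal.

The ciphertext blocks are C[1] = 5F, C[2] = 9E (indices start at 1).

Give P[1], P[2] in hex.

P[1] = E9, P[2] = 99

ECB decryption: P_i = D(K, C_i).
P[1]: D(K, 5F) = E9.
P[2]: D(K, 9E) = 99.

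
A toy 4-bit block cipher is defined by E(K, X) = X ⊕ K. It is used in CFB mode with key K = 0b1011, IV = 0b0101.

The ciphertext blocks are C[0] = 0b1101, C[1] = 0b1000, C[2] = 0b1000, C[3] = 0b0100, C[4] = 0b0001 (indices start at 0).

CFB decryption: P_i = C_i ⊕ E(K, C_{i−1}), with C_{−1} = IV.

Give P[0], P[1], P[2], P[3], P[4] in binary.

P[0] = 0b0011, P[1] = 0b1110, P[2] = 0b1011, P[3] = 0b0111, P[4] = 0b1110

P[0]: E(K, 0b0101) = 0b1110; 0b1101 ⊕ 0b1110 = 0b0011.
P[1]: E(K, 0b1101) = 0b0110; 0b1000 ⊕ 0b0110 = 0b1110.
P[2]: E(K, 0b1000) = 0b0011; 0b1000 ⊕ 0b0011 = 0b1011.
P[3]: E(K, 0b1000) = 0b0011; 0b0100 ⊕ 0b0011 = 0b0111.
P[4]: E(K, 0b0100) = 0b1111; 0b0001 ⊕ 0b1111 = 0b1110.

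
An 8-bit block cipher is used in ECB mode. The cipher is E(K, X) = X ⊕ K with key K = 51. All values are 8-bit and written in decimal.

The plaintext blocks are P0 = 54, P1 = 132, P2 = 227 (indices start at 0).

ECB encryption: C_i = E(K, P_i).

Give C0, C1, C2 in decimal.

C0: E(K, 54) = 5.
C1: E(K, 132) = 183.
C2: E(K, 227) = 208.

C0 = 5, C1 = 183, C2 = 208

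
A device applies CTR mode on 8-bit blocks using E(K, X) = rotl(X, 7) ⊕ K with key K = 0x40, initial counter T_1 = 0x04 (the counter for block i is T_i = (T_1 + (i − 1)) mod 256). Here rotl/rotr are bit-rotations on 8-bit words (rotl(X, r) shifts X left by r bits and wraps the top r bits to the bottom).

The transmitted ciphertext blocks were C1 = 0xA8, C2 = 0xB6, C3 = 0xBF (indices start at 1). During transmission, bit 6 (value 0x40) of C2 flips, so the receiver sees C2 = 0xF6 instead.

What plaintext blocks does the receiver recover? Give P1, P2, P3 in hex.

CTR decryption: S_i = E(K, T_i) where T_i is the counter for block i; P_i = C_i ⊕ S_i.
Only C2 changed, to 0xF6. In CTR, a change in C_i flips the same bit in P_i only; the keystream is unaffected. Decrypting the received ciphertext:
P1: T = 0x04, S = E(K, T) = 0x42; 0xA8 ⊕ 0x42 = 0xEA.
P2: T = 0x05, S = E(K, T) = 0xC2; 0xF6 ⊕ 0xC2 = 0x34.
P3: T = 0x06, S = E(K, T) = 0x43; 0xBF ⊕ 0x43 = 0xFC.
Blocks that differ from the original plaintext: P2.

P1 = 0xEA, P2 = 0x34, P3 = 0xFC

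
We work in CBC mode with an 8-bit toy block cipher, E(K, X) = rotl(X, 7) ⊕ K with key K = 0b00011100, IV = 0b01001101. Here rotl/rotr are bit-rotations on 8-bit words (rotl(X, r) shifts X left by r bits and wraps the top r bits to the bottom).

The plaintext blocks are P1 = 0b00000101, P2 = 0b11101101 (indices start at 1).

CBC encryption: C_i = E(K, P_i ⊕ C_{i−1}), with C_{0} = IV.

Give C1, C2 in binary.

C1 = 0b00111000, C2 = 0b11110110

C1: P1 ⊕ 0b01001101 = 0b01001000; E(K, 0b01001000) = 0b00111000.
C2: P2 ⊕ 0b00111000 = 0b11010101; E(K, 0b11010101) = 0b11110110.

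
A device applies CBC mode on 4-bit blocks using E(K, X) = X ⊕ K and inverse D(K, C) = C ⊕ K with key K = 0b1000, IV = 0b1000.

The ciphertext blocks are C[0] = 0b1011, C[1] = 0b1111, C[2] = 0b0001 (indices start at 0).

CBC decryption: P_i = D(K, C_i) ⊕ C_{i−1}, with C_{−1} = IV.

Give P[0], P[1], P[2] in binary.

P[0] = 0b1011, P[1] = 0b1100, P[2] = 0b0110

P[0]: D(K, 0b1011) = 0b0011; 0b0011 ⊕ 0b1000 = 0b1011.
P[1]: D(K, 0b1111) = 0b0111; 0b0111 ⊕ 0b1011 = 0b1100.
P[2]: D(K, 0b0001) = 0b1001; 0b1001 ⊕ 0b1111 = 0b0110.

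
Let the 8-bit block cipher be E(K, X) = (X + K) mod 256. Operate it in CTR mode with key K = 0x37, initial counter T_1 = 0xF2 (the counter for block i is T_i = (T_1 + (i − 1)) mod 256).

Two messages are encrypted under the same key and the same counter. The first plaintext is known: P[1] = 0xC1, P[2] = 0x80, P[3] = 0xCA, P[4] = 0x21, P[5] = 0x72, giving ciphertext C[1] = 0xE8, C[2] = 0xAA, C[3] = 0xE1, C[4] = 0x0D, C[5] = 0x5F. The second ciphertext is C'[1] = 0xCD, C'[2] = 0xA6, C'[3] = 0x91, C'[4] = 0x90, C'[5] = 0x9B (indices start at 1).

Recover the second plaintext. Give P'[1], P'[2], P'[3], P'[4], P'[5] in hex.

P'[1] = 0xE4, P'[2] = 0x8C, P'[3] = 0xBA, P'[4] = 0xBC, P'[5] = 0xB6

In CTR with a reused counter, both messages share the same keystream S_i, so C_i ⊕ C'_i = P_i ⊕ P'_i and thus P'_i = P_i ⊕ C_i ⊕ C'_i.
P'[1]: 0xC1 ⊕ 0xE8 ⊕ 0xCD = 0xE4.
P'[2]: 0x80 ⊕ 0xAA ⊕ 0xA6 = 0x8C.
P'[3]: 0xCA ⊕ 0xE1 ⊕ 0x91 = 0xBA.
P'[4]: 0x21 ⊕ 0x0D ⊕ 0x90 = 0xBC.
P'[5]: 0x72 ⊕ 0x5F ⊕ 0x9B = 0xB6.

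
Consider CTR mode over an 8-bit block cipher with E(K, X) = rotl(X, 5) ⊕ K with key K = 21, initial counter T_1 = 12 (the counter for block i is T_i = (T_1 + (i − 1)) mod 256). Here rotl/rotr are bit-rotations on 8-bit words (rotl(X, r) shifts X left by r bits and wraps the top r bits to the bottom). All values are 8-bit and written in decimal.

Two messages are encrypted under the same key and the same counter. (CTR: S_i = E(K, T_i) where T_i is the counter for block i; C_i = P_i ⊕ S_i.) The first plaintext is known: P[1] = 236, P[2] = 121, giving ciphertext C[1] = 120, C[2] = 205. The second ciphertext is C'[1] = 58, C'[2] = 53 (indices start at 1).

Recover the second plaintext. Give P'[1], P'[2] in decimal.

In CTR with a reused counter, both messages share the same keystream S_i, so C_i ⊕ C'_i = P_i ⊕ P'_i and thus P'_i = P_i ⊕ C_i ⊕ C'_i.
P'[1]: 236 ⊕ 120 ⊕ 58 = 174.
P'[2]: 121 ⊕ 205 ⊕ 53 = 129.

P'[1] = 174, P'[2] = 129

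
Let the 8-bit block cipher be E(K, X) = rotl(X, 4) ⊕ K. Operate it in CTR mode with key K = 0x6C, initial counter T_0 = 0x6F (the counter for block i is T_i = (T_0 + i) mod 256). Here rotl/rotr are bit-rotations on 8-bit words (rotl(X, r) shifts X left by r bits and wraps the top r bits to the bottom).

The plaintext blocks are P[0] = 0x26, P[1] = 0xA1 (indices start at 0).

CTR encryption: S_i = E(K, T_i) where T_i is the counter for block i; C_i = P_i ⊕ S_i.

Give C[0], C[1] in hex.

C[0]: T = 0x6F, S = E(K, T) = 0x9A; 0x26 ⊕ 0x9A = 0xBC.
C[1]: T = 0x70, S = E(K, T) = 0x6B; 0xA1 ⊕ 0x6B = 0xCA.

C[0] = 0xBC, C[1] = 0xCA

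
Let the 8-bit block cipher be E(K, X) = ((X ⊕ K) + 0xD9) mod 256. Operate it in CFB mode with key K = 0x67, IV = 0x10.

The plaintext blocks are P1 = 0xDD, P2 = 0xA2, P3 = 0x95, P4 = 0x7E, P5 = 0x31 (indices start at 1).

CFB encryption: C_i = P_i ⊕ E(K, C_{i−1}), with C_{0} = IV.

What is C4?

C4 = 0x78

C1: E(K, 0x10) = 0x50; 0xDD ⊕ 0x50 = 0x8D.
C2: E(K, 0x8D) = 0xC3; 0xA2 ⊕ 0xC3 = 0x61.
C3: E(K, 0x61) = 0xDF; 0x95 ⊕ 0xDF = 0x4A.
C4: E(K, 0x4A) = 0x06; 0x7E ⊕ 0x06 = 0x78.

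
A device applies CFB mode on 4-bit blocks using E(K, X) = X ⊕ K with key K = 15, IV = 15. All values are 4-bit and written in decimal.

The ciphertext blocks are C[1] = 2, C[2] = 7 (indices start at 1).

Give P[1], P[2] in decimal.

CFB decryption: P_i = C_i ⊕ E(K, C_{i−1}), with C_{0} = IV.
P[1]: E(K, 15) = 0; 2 ⊕ 0 = 2.
P[2]: E(K, 2) = 13; 7 ⊕ 13 = 10.

P[1] = 2, P[2] = 10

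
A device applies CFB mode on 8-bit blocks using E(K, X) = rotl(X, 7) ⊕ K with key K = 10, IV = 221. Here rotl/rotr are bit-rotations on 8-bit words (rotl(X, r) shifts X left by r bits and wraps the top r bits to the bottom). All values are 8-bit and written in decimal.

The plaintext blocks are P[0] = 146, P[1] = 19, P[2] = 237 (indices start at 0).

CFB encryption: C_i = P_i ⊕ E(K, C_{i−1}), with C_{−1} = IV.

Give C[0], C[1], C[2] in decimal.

C[0] = 118, C[1] = 34, C[2] = 246

C[0]: E(K, 221) = 228; 146 ⊕ 228 = 118.
C[1]: E(K, 118) = 49; 19 ⊕ 49 = 34.
C[2]: E(K, 34) = 27; 237 ⊕ 27 = 246.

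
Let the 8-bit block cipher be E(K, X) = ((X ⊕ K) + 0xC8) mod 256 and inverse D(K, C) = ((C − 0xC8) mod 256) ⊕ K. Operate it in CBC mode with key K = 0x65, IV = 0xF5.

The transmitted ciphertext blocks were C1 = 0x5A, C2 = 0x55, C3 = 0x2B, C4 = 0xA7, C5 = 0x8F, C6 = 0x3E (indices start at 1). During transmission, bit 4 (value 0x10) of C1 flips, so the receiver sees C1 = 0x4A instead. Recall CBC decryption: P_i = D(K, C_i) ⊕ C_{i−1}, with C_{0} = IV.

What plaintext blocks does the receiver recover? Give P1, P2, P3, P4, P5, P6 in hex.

Only C1 changed, to 0x4A. In CBC, a change in C_i garbles P_i and flips the same bit in P_{i+1}. Decrypting the received ciphertext:
P1: D(K, 0x4A) = 0xE7; 0xE7 ⊕ 0xF5 = 0x12.
P2: D(K, 0x55) = 0xE8; 0xE8 ⊕ 0x4A = 0xA2.
P3: D(K, 0x2B) = 0x06; 0x06 ⊕ 0x55 = 0x53.
P4: D(K, 0xA7) = 0xBA; 0xBA ⊕ 0x2B = 0x91.
P5: D(K, 0x8F) = 0xA2; 0xA2 ⊕ 0xA7 = 0x05.
P6: D(K, 0x3E) = 0x13; 0x13 ⊕ 0x8F = 0x9C.
Blocks that differ from the original plaintext: P1, P2.

P1 = 0x12, P2 = 0xA2, P3 = 0x53, P4 = 0x91, P5 = 0x05, P6 = 0x9C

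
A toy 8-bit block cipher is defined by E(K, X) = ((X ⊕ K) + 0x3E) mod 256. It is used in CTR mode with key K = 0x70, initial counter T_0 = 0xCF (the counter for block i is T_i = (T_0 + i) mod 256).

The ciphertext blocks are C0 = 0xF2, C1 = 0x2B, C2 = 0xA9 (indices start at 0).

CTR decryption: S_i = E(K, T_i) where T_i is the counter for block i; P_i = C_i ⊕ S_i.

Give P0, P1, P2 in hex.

P0: T = 0xCF, S = E(K, T) = 0xFD; 0xF2 ⊕ 0xFD = 0x0F.
P1: T = 0xD0, S = E(K, T) = 0xDE; 0x2B ⊕ 0xDE = 0xF5.
P2: T = 0xD1, S = E(K, T) = 0xDF; 0xA9 ⊕ 0xDF = 0x76.

P0 = 0x0F, P1 = 0xF5, P2 = 0x76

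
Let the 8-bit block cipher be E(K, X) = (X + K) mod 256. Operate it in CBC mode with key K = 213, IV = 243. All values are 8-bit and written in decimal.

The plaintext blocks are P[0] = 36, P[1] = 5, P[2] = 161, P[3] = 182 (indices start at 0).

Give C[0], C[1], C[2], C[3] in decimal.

CBC encryption: C_i = E(K, P_i ⊕ C_{i−1}), with C_{−1} = IV.
C[0]: P[0] ⊕ 243 = 215; E(K, 215) = 172.
C[1]: P[1] ⊕ 172 = 169; E(K, 169) = 126.
C[2]: P[2] ⊕ 126 = 223; E(K, 223) = 180.
C[3]: P[3] ⊕ 180 = 2; E(K, 2) = 215.

C[0] = 172, C[1] = 126, C[2] = 180, C[3] = 215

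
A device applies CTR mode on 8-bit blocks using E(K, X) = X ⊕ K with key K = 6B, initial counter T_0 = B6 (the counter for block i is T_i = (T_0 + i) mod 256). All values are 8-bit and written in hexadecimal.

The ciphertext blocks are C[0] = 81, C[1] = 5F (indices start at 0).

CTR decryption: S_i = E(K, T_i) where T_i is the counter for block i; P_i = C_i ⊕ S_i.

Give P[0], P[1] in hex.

P[0] = 5C, P[1] = 83

P[0]: T = B6, S = E(K, T) = DD; 81 ⊕ DD = 5C.
P[1]: T = B7, S = E(K, T) = DC; 5F ⊕ DC = 83.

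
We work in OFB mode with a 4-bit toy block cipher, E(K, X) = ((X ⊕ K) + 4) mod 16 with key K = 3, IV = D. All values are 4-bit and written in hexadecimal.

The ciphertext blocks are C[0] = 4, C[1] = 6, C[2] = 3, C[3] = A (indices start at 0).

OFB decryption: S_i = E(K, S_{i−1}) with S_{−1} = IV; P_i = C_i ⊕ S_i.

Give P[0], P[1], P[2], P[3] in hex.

P[0] = 6, P[1] = 3, P[2] = 9, P[3] = 7

P[0]: S = E(K, D) = 2; 4 ⊕ 2 = 6.
P[1]: S = E(K, 2) = 5; 6 ⊕ 5 = 3.
P[2]: S = E(K, 5) = A; 3 ⊕ A = 9.
P[3]: S = E(K, A) = D; A ⊕ D = 7.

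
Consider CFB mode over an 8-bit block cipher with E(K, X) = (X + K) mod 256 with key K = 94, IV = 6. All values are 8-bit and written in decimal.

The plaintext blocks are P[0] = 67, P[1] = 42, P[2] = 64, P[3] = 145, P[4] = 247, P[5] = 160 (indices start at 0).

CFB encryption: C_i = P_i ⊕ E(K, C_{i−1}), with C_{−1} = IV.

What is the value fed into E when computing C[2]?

175

C[0]: E(K, 6) = 100; 67 ⊕ 100 = 39.
C[1]: E(K, 39) = 133; 42 ⊕ 133 = 175.
C[2]: E(K, 175) = 13; 64 ⊕ 13 = 77.
So the input to E for block [2] is 175.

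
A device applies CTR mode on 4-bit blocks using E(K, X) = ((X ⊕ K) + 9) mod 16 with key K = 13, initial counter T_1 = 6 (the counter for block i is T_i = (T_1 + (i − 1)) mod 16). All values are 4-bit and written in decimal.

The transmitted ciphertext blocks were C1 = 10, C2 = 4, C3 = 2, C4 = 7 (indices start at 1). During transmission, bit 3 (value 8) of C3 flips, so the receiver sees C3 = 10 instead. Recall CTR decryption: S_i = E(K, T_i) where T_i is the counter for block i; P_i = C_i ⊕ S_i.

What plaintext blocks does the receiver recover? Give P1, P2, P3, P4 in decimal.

Only C3 changed, to 10. In CTR, a change in C_i flips the same bit in P_i only; the keystream is unaffected. Decrypting the received ciphertext:
P1: T = 6, S = E(K, T) = 4; 10 ⊕ 4 = 14.
P2: T = 7, S = E(K, T) = 3; 4 ⊕ 3 = 7.
P3: T = 8, S = E(K, T) = 14; 10 ⊕ 14 = 4.
P4: T = 9, S = E(K, T) = 13; 7 ⊕ 13 = 10.
Blocks that differ from the original plaintext: P3.

P1 = 14, P2 = 7, P3 = 4, P4 = 10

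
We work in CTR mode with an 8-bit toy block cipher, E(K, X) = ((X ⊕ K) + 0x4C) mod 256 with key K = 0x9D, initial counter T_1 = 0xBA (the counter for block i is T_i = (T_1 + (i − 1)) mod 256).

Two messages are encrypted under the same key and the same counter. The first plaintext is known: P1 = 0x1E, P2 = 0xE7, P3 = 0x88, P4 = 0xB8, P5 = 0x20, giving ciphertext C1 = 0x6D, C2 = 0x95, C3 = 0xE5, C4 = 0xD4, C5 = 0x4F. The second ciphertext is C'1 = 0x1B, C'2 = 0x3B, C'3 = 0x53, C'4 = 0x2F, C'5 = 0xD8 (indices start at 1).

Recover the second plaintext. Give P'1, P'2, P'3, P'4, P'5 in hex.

P'1 = 0x68, P'2 = 0x49, P'3 = 0x3E, P'4 = 0x43, P'5 = 0xB7

In CTR with a reused counter, both messages share the same keystream S_i, so C_i ⊕ C'_i = P_i ⊕ P'_i and thus P'_i = P_i ⊕ C_i ⊕ C'_i.
P'1: 0x1E ⊕ 0x6D ⊕ 0x1B = 0x68.
P'2: 0xE7 ⊕ 0x95 ⊕ 0x3B = 0x49.
P'3: 0x88 ⊕ 0xE5 ⊕ 0x53 = 0x3E.
P'4: 0xB8 ⊕ 0xD4 ⊕ 0x2F = 0x43.
P'5: 0x20 ⊕ 0x4F ⊕ 0xD8 = 0xB7.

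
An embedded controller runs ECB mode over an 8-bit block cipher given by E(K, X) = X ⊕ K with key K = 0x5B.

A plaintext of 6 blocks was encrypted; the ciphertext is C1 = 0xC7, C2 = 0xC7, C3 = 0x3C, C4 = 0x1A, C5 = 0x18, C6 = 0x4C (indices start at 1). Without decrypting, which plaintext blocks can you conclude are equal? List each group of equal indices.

P1 = P2

ECB encrypts each block independently with the same key, so equal ciphertext blocks imply equal plaintext blocks.
C1 = C2 = 0xC7, so P1 = P2.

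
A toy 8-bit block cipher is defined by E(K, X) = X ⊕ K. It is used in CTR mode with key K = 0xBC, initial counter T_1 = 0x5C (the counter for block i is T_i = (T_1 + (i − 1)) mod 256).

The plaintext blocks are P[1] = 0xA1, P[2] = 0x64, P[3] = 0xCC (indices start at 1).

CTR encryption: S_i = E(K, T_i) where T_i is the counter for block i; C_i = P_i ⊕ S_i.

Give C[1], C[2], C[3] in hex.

C[1]: T = 0x5C, S = E(K, T) = 0xE0; 0xA1 ⊕ 0xE0 = 0x41.
C[2]: T = 0x5D, S = E(K, T) = 0xE1; 0x64 ⊕ 0xE1 = 0x85.
C[3]: T = 0x5E, S = E(K, T) = 0xE2; 0xCC ⊕ 0xE2 = 0x2E.

C[1] = 0x41, C[2] = 0x85, C[3] = 0x2E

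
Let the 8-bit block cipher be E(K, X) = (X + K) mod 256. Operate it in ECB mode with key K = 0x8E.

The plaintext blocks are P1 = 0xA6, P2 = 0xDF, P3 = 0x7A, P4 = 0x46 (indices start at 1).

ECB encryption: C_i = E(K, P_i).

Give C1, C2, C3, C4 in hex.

C1 = 0x34, C2 = 0x6D, C3 = 0x08, C4 = 0xD4

C1: E(K, 0xA6) = 0x34.
C2: E(K, 0xDF) = 0x6D.
C3: E(K, 0x7A) = 0x08.
C4: E(K, 0x46) = 0xD4.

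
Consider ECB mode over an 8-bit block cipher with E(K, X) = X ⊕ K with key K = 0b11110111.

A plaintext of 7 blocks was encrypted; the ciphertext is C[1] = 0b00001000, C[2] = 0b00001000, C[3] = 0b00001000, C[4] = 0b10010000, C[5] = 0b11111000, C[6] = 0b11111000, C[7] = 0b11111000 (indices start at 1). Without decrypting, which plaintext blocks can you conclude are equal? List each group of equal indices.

P[1] = P[2] = P[3]; P[5] = P[6] = P[7]

ECB encrypts each block independently with the same key, so equal ciphertext blocks imply equal plaintext blocks.
C[1] = C[2] = C[3] = 0b00001000, so P[1] = P[2] = P[3].
C[5] = C[6] = C[7] = 0b11111000, so P[5] = P[6] = P[7].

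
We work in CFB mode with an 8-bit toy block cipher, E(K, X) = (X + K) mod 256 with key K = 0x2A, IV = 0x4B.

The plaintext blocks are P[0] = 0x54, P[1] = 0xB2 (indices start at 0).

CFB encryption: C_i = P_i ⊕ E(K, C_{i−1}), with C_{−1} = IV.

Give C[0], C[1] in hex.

C[0]: E(K, 0x4B) = 0x75; 0x54 ⊕ 0x75 = 0x21.
C[1]: E(K, 0x21) = 0x4B; 0xB2 ⊕ 0x4B = 0xF9.

C[0] = 0x21, C[1] = 0xF9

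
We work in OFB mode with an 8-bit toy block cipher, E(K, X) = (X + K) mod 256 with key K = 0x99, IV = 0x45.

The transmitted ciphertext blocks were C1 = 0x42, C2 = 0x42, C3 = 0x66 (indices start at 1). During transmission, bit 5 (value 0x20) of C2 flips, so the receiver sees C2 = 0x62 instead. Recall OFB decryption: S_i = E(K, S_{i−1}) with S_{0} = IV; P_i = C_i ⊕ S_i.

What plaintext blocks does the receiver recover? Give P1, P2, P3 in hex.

Only C2 changed, to 0x62. In OFB, a change in C_i flips the same bit in P_i only; the keystream is unaffected. Decrypting the received ciphertext:
P1: S = E(K, 0x45) = 0xDE; 0x42 ⊕ 0xDE = 0x9C.
P2: S = E(K, 0xDE) = 0x77; 0x62 ⊕ 0x77 = 0x15.
P3: S = E(K, 0x77) = 0x10; 0x66 ⊕ 0x10 = 0x76.
Blocks that differ from the original plaintext: P2.

P1 = 0x9C, P2 = 0x15, P3 = 0x76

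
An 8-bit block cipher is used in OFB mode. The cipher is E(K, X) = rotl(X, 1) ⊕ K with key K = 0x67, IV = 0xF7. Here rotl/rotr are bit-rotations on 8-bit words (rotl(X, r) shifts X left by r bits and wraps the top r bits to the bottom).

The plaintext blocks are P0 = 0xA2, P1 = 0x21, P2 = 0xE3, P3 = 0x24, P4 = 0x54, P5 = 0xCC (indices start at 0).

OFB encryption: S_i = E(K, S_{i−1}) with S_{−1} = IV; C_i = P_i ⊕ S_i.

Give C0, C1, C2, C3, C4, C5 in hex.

C0: S = E(K, 0xF7) = 0x88; 0xA2 ⊕ 0x88 = 0x2A.
C1: S = E(K, 0x88) = 0x76; 0x21 ⊕ 0x76 = 0x57.
C2: S = E(K, 0x76) = 0x8B; 0xE3 ⊕ 0x8B = 0x68.
C3: S = E(K, 0x8B) = 0x70; 0x24 ⊕ 0x70 = 0x54.
C4: S = E(K, 0x70) = 0x87; 0x54 ⊕ 0x87 = 0xD3.
C5: S = E(K, 0x87) = 0x68; 0xCC ⊕ 0x68 = 0xA4.

C0 = 0x2A, C1 = 0x57, C2 = 0x68, C3 = 0x54, C4 = 0xD3, C5 = 0xA4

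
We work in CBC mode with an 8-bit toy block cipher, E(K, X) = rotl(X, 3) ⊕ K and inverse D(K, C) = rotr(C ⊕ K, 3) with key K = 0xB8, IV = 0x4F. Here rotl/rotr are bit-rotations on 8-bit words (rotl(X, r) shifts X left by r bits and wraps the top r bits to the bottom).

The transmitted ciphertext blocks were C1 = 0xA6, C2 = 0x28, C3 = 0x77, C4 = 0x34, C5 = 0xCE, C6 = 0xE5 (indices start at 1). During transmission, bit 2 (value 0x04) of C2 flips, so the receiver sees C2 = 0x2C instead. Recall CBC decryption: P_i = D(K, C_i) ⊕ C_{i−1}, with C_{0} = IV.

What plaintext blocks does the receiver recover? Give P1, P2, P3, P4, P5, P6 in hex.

Only C2 changed, to 0x2C. In CBC, a change in C_i garbles P_i and flips the same bit in P_{i+1}. Decrypting the received ciphertext:
P1: D(K, 0xA6) = 0xC3; 0xC3 ⊕ 0x4F = 0x8C.
P2: D(K, 0x2C) = 0x92; 0x92 ⊕ 0xA6 = 0x34.
P3: D(K, 0x77) = 0xF9; 0xF9 ⊕ 0x2C = 0xD5.
P4: D(K, 0x34) = 0x91; 0x91 ⊕ 0x77 = 0xE6.
P5: D(K, 0xCE) = 0xCE; 0xCE ⊕ 0x34 = 0xFA.
P6: D(K, 0xE5) = 0xAB; 0xAB ⊕ 0xCE = 0x65.
Blocks that differ from the original plaintext: P2, P3.

P1 = 0x8C, P2 = 0x34, P3 = 0xD5, P4 = 0xE6, P5 = 0xFA, P6 = 0x65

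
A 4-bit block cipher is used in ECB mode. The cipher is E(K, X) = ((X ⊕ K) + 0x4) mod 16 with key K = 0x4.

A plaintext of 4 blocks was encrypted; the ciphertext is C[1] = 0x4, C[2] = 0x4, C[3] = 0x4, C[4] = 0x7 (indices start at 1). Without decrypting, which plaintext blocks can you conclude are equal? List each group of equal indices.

P[1] = P[2] = P[3]

ECB encrypts each block independently with the same key, so equal ciphertext blocks imply equal plaintext blocks.
C[1] = C[2] = C[3] = 0x4, so P[1] = P[2] = P[3].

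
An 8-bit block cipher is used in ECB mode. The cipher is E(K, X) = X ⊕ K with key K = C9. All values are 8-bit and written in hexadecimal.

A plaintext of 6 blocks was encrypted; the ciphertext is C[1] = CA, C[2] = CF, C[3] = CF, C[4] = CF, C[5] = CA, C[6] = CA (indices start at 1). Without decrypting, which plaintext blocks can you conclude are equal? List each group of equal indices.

ECB encrypts each block independently with the same key, so equal ciphertext blocks imply equal plaintext blocks.
C[1] = C[5] = C[6] = CA, so P[1] = P[5] = P[6].
C[2] = C[3] = C[4] = CF, so P[2] = P[3] = P[4].

P[1] = P[5] = P[6]; P[2] = P[3] = P[4]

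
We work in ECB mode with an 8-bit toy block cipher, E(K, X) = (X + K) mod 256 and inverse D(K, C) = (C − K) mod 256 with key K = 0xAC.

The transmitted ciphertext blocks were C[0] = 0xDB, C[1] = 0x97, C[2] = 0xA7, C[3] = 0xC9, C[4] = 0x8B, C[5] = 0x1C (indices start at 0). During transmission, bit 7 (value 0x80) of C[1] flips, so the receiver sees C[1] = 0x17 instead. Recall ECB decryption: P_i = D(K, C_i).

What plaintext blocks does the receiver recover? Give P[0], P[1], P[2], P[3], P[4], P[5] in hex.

P[0] = 0x2F, P[1] = 0x6B, P[2] = 0xFB, P[3] = 0x1D, P[4] = 0xDF, P[5] = 0x70

Only C[1] changed, to 0x17. In ECB, a change in C_i affects only P_i. Decrypting the received ciphertext:
P[0]: D(K, 0xDB) = 0x2F.
P[1]: D(K, 0x17) = 0x6B.
P[2]: D(K, 0xA7) = 0xFB.
P[3]: D(K, 0xC9) = 0x1D.
P[4]: D(K, 0x8B) = 0xDF.
P[5]: D(K, 0x1C) = 0x70.
Blocks that differ from the original plaintext: P[1].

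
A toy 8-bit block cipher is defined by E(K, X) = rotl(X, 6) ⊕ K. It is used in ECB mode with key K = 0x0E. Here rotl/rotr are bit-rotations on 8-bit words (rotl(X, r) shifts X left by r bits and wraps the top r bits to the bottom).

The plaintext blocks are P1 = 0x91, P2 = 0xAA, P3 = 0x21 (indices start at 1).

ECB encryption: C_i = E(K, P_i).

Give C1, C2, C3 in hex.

C1 = 0x6A, C2 = 0xA4, C3 = 0x46

C1: E(K, 0x91) = 0x6A.
C2: E(K, 0xAA) = 0xA4.
C3: E(K, 0x21) = 0x46.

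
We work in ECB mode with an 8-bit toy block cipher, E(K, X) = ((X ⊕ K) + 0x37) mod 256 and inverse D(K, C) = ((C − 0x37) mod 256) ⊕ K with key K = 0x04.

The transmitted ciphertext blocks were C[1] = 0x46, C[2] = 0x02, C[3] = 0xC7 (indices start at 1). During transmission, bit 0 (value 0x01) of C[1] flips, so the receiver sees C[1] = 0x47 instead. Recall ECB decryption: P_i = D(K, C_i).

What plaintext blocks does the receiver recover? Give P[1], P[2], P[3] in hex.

Only C[1] changed, to 0x47. In ECB, a change in C_i affects only P_i. Decrypting the received ciphertext:
P[1]: D(K, 0x47) = 0x14.
P[2]: D(K, 0x02) = 0xCF.
P[3]: D(K, 0xC7) = 0x94.
Blocks that differ from the original plaintext: P[1].

P[1] = 0x14, P[2] = 0xCF, P[3] = 0x94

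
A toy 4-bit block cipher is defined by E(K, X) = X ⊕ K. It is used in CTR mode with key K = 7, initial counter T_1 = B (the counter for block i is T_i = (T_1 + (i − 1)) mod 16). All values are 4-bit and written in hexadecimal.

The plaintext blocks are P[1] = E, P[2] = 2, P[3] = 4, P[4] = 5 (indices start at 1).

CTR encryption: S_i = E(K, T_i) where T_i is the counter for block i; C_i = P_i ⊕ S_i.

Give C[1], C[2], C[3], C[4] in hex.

C[1]: T = B, S = E(K, T) = C; E ⊕ C = 2.
C[2]: T = C, S = E(K, T) = B; 2 ⊕ B = 9.
C[3]: T = D, S = E(K, T) = A; 4 ⊕ A = E.
C[4]: T = E, S = E(K, T) = 9; 5 ⊕ 9 = C.

C[1] = 2, C[2] = 9, C[3] = E, C[4] = C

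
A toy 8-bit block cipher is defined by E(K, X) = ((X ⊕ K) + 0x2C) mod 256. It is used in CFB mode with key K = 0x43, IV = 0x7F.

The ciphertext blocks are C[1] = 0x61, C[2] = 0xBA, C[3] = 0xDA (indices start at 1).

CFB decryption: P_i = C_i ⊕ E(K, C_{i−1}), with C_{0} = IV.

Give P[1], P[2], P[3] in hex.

P[1]: E(K, 0x7F) = 0x68; 0x61 ⊕ 0x68 = 0x09.
P[2]: E(K, 0x61) = 0x4E; 0xBA ⊕ 0x4E = 0xF4.
P[3]: E(K, 0xBA) = 0x25; 0xDA ⊕ 0x25 = 0xFF.

P[1] = 0x09, P[2] = 0xF4, P[3] = 0xFF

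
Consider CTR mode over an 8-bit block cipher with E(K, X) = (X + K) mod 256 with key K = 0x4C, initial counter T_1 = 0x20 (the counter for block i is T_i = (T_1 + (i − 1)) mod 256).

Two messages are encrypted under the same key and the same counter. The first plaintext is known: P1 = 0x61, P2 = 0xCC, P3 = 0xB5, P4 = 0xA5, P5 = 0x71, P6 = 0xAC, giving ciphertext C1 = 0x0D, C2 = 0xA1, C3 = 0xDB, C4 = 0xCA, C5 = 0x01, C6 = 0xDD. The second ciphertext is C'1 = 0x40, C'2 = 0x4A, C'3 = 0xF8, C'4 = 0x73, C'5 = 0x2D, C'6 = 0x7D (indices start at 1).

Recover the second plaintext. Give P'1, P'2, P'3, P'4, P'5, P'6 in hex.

In CTR with a reused counter, both messages share the same keystream S_i, so C_i ⊕ C'_i = P_i ⊕ P'_i and thus P'_i = P_i ⊕ C_i ⊕ C'_i.
P'1: 0x61 ⊕ 0x0D ⊕ 0x40 = 0x2C.
P'2: 0xCC ⊕ 0xA1 ⊕ 0x4A = 0x27.
P'3: 0xB5 ⊕ 0xDB ⊕ 0xF8 = 0x96.
P'4: 0xA5 ⊕ 0xCA ⊕ 0x73 = 0x1C.
P'5: 0x71 ⊕ 0x01 ⊕ 0x2D = 0x5D.
P'6: 0xAC ⊕ 0xDD ⊕ 0x7D = 0x0C.

P'1 = 0x2C, P'2 = 0x27, P'3 = 0x96, P'4 = 0x1C, P'5 = 0x5D, P'6 = 0x0C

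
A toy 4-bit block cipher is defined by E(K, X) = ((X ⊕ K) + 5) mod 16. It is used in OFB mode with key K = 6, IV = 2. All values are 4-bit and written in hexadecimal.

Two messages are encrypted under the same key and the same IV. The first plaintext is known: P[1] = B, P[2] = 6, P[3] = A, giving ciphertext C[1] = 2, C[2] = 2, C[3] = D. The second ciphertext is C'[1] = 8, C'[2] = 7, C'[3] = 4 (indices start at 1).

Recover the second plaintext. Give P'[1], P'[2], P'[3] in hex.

In OFB with a reused IV, both messages share the same keystream S_i, so C_i ⊕ C'_i = P_i ⊕ P'_i and thus P'_i = P_i ⊕ C_i ⊕ C'_i.
P'[1]: B ⊕ 2 ⊕ 8 = 1.
P'[2]: 6 ⊕ 2 ⊕ 7 = 3.
P'[3]: A ⊕ D ⊕ 4 = 3.

P'[1] = 1, P'[2] = 3, P'[3] = 3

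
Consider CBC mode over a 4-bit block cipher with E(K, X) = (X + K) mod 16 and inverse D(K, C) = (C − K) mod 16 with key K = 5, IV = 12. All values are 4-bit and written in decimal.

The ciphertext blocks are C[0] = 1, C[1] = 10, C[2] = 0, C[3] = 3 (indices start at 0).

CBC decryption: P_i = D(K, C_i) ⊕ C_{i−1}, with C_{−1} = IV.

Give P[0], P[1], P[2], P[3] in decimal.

P[0] = 0, P[1] = 4, P[2] = 1, P[3] = 14

P[0]: D(K, 1) = 12; 12 ⊕ 12 = 0.
P[1]: D(K, 10) = 5; 5 ⊕ 1 = 4.
P[2]: D(K, 0) = 11; 11 ⊕ 10 = 1.
P[3]: D(K, 3) = 14; 14 ⊕ 0 = 14.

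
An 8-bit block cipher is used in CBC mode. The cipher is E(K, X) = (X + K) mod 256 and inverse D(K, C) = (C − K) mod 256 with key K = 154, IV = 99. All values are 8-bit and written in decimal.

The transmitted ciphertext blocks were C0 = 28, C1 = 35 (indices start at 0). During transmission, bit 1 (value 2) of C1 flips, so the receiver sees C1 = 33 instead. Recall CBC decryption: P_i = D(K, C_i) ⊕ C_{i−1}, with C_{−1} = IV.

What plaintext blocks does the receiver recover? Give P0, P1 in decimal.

P0 = 225, P1 = 155

Only C1 changed, to 33. In CBC, a change in C_i garbles P_i and flips the same bit in P_{i+1}. Decrypting the received ciphertext:
P0: D(K, 28) = 130; 130 ⊕ 99 = 225.
P1: D(K, 33) = 135; 135 ⊕ 28 = 155.
Blocks that differ from the original plaintext: P1.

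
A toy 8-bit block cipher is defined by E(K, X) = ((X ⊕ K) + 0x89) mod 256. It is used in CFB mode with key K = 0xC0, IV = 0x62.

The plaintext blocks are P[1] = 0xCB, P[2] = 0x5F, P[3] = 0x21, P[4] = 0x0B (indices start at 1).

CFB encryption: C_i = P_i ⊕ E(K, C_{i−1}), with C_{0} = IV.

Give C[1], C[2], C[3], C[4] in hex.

C[1]: E(K, 0x62) = 0x2B; 0xCB ⊕ 0x2B = 0xE0.
C[2]: E(K, 0xE0) = 0xA9; 0x5F ⊕ 0xA9 = 0xF6.
C[3]: E(K, 0xF6) = 0xBF; 0x21 ⊕ 0xBF = 0x9E.
C[4]: E(K, 0x9E) = 0xE7; 0x0B ⊕ 0xE7 = 0xEC.

C[1] = 0xE0, C[2] = 0xF6, C[3] = 0x9E, C[4] = 0xEC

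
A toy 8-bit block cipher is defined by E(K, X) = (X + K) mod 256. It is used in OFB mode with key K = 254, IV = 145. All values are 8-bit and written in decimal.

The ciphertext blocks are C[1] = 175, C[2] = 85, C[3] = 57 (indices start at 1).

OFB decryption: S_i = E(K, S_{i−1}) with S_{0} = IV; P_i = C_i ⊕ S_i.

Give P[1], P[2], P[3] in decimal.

P[1]: S = E(K, 145) = 143; 175 ⊕ 143 = 32.
P[2]: S = E(K, 143) = 141; 85 ⊕ 141 = 216.
P[3]: S = E(K, 141) = 139; 57 ⊕ 139 = 178.

P[1] = 32, P[2] = 216, P[3] = 178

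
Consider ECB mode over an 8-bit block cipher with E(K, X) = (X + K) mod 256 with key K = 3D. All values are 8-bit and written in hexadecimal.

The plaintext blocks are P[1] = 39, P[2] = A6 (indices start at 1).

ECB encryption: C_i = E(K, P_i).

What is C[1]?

C[1] = 76

C[1]: E(K, 39) = 76.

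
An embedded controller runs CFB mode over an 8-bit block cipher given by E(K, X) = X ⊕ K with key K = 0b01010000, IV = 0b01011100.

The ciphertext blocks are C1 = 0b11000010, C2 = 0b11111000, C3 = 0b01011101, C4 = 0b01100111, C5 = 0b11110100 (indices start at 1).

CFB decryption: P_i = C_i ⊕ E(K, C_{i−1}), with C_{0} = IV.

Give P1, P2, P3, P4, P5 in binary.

P1: E(K, 0b01011100) = 0b00001100; 0b11000010 ⊕ 0b00001100 = 0b11001110.
P2: E(K, 0b11000010) = 0b10010010; 0b11111000 ⊕ 0b10010010 = 0b01101010.
P3: E(K, 0b11111000) = 0b10101000; 0b01011101 ⊕ 0b10101000 = 0b11110101.
P4: E(K, 0b01011101) = 0b00001101; 0b01100111 ⊕ 0b00001101 = 0b01101010.
P5: E(K, 0b01100111) = 0b00110111; 0b11110100 ⊕ 0b00110111 = 0b11000011.

P1 = 0b11001110, P2 = 0b01101010, P3 = 0b11110101, P4 = 0b01101010, P5 = 0b11000011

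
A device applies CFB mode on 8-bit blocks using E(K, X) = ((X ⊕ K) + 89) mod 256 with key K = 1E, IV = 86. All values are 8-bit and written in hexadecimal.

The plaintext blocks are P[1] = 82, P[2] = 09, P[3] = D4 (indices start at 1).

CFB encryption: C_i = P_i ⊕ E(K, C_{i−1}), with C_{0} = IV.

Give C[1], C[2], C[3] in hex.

C[1] = A3, C[2] = 4F, C[3] = 0E

C[1]: E(K, 86) = 21; 82 ⊕ 21 = A3.
C[2]: E(K, A3) = 46; 09 ⊕ 46 = 4F.
C[3]: E(K, 4F) = DA; D4 ⊕ DA = 0E.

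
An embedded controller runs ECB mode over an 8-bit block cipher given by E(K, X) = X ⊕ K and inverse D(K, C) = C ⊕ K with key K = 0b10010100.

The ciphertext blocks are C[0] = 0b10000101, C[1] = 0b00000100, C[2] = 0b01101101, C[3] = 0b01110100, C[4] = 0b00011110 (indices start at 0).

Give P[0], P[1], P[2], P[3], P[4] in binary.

P[0] = 0b00010001, P[1] = 0b10010000, P[2] = 0b11111001, P[3] = 0b11100000, P[4] = 0b10001010

ECB decryption: P_i = D(K, C_i).
P[0]: D(K, 0b10000101) = 0b00010001.
P[1]: D(K, 0b00000100) = 0b10010000.
P[2]: D(K, 0b01101101) = 0b11111001.
P[3]: D(K, 0b01110100) = 0b11100000.
P[4]: D(K, 0b00011110) = 0b10001010.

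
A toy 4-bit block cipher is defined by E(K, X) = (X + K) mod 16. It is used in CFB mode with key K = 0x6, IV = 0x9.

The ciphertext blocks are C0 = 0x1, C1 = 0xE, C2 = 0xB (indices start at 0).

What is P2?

CFB decryption: P_i = C_i ⊕ E(K, C_{i−1}), with C_{−1} = IV.
P2: E(K, 0xE) = 0x4; 0xB ⊕ 0x4 = 0xF.

P2 = 0xF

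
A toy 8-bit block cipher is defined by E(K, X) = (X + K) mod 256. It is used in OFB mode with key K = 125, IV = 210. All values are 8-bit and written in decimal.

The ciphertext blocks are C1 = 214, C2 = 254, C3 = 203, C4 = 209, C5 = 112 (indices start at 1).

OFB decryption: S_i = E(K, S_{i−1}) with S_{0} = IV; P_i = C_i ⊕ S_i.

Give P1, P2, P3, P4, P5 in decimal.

P1 = 153, P2 = 50, P3 = 130, P4 = 23, P5 = 51

P1: S = E(K, 210) = 79; 214 ⊕ 79 = 153.
P2: S = E(K, 79) = 204; 254 ⊕ 204 = 50.
P3: S = E(K, 204) = 73; 203 ⊕ 73 = 130.
P4: S = E(K, 73) = 198; 209 ⊕ 198 = 23.
P5: S = E(K, 198) = 67; 112 ⊕ 67 = 51.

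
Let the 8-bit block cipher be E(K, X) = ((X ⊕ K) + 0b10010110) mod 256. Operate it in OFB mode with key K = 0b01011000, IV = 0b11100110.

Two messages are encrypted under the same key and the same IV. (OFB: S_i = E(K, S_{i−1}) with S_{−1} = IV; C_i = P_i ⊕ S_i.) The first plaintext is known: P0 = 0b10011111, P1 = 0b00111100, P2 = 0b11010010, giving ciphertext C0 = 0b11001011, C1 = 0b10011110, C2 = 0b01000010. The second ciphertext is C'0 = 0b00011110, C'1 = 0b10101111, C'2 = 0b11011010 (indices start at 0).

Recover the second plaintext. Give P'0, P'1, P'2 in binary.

P'0 = 0b01001010, P'1 = 0b00001101, P'2 = 0b01001010

In OFB with a reused IV, both messages share the same keystream S_i, so C_i ⊕ C'_i = P_i ⊕ P'_i and thus P'_i = P_i ⊕ C_i ⊕ C'_i.
P'0: 0b10011111 ⊕ 0b11001011 ⊕ 0b00011110 = 0b01001010.
P'1: 0b00111100 ⊕ 0b10011110 ⊕ 0b10101111 = 0b00001101.
P'2: 0b11010010 ⊕ 0b01000010 ⊕ 0b11011010 = 0b01001010.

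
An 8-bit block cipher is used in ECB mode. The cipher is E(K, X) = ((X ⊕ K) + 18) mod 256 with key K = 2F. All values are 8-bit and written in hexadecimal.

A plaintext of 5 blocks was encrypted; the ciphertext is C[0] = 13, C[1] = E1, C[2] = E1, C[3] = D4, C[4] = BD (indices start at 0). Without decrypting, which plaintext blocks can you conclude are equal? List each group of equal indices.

P[1] = P[2]

ECB encrypts each block independently with the same key, so equal ciphertext blocks imply equal plaintext blocks.
C[1] = C[2] = E1, so P[1] = P[2].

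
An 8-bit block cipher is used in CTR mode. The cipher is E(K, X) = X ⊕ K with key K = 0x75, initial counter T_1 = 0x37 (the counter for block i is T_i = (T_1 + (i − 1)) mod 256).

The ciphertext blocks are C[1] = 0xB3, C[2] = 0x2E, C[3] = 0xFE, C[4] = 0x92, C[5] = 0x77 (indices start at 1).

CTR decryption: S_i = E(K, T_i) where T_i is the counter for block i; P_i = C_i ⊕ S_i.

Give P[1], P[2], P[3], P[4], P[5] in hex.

P[1]: T = 0x37, S = E(K, T) = 0x42; 0xB3 ⊕ 0x42 = 0xF1.
P[2]: T = 0x38, S = E(K, T) = 0x4D; 0x2E ⊕ 0x4D = 0x63.
P[3]: T = 0x39, S = E(K, T) = 0x4C; 0xFE ⊕ 0x4C = 0xB2.
P[4]: T = 0x3A, S = E(K, T) = 0x4F; 0x92 ⊕ 0x4F = 0xDD.
P[5]: T = 0x3B, S = E(K, T) = 0x4E; 0x77 ⊕ 0x4E = 0x39.

P[1] = 0xF1, P[2] = 0x63, P[3] = 0xB2, P[4] = 0xDD, P[5] = 0x39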